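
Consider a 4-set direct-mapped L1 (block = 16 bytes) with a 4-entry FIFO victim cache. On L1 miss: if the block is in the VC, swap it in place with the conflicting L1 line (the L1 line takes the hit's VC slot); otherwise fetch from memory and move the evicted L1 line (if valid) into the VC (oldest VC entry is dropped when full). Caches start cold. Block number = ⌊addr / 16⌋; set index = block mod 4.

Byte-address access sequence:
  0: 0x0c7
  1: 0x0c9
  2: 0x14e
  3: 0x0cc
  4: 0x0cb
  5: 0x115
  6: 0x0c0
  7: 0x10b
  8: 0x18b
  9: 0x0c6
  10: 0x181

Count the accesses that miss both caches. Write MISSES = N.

MISSES = 5

  [0] addr=0xc7 blk=12 s=0: MISS | VC []
  [1] addr=0xc9 blk=12 s=0: L1-HIT | VC []
  [2] addr=0x14e blk=20 s=0: MISS | VC [12]
  [3] addr=0xcc blk=12 s=0: VC-HIT | VC [20]
  [4] addr=0xcb blk=12 s=0: L1-HIT | VC [20]
  [5] addr=0x115 blk=17 s=1: MISS | VC [20]
  [6] addr=0xc0 blk=12 s=0: L1-HIT | VC [20]
  [7] addr=0x10b blk=16 s=0: MISS | VC [20, 12]
  [8] addr=0x18b blk=24 s=0: MISS | VC [20, 12, 16]
  [9] addr=0xc6 blk=12 s=0: VC-HIT | VC [20, 24, 16]
  [10] addr=0x181 blk=24 s=0: VC-HIT | VC [20, 12, 16]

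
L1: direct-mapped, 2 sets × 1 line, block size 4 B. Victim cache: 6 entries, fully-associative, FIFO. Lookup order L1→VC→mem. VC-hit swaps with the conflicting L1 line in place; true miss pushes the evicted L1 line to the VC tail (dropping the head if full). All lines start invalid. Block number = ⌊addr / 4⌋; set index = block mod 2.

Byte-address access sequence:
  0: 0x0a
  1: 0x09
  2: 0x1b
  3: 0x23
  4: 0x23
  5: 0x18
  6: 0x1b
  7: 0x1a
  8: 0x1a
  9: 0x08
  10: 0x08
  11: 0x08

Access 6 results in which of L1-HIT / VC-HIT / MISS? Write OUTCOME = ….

0: 0xa (blk 2, set 0) → MISS  vc=[]
1: 0x9 (blk 2, set 0) → L1-HIT  vc=[]
2: 0x1b (blk 6, set 0) → MISS  vc=[2]
3: 0x23 (blk 8, set 0) → MISS  vc=[2, 6]
4: 0x23 (blk 8, set 0) → L1-HIT  vc=[2, 6]
5: 0x18 (blk 6, set 0) → VC-HIT  vc=[2, 8]
6: 0x1b (blk 6, set 0) → L1-HIT  vc=[2, 8]
7: 0x1a (blk 6, set 0) → L1-HIT  vc=[2, 8]
8: 0x1a (blk 6, set 0) → L1-HIT  vc=[2, 8]
9: 0x8 (blk 2, set 0) → VC-HIT  vc=[6, 8]
10: 0x8 (blk 2, set 0) → L1-HIT  vc=[6, 8]
11: 0x8 (blk 2, set 0) → L1-HIT  vc=[6, 8]

OUTCOME = L1-HIT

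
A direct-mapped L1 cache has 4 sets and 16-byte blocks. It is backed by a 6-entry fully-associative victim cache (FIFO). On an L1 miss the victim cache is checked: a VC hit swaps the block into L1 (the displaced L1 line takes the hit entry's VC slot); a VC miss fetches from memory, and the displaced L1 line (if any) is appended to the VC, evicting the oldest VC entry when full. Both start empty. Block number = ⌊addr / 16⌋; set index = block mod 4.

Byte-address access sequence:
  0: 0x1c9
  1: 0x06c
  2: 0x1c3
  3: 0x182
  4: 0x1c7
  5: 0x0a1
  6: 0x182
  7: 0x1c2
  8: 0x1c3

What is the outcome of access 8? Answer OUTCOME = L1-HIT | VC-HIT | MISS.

OUTCOME = L1-HIT

#0 0x1c9→b28/s0 MISS; vc=[]
#1 0x6c→b6/s2 MISS; vc=[]
#2 0x1c3→b28/s0 L1-HIT; vc=[]
#3 0x182→b24/s0 MISS; vc=[28]
#4 0x1c7→b28/s0 VC-HIT; vc=[24]
#5 0xa1→b10/s2 MISS; vc=[24,6]
#6 0x182→b24/s0 VC-HIT; vc=[28,6]
#7 0x1c2→b28/s0 VC-HIT; vc=[24,6]
#8 0x1c3→b28/s0 L1-HIT; vc=[24,6]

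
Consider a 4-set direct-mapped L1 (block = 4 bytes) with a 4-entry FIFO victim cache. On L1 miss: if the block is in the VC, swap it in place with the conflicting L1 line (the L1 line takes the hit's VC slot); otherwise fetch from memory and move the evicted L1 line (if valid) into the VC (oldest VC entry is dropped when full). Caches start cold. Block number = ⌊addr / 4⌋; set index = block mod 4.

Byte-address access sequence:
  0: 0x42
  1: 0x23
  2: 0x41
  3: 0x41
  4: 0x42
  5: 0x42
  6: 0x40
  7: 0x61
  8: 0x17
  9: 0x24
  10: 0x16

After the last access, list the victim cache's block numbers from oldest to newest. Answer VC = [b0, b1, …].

VC = [8, 16, 9]

#0 0x42→b16/s0 MISS; vc=[]
#1 0x23→b8/s0 MISS; vc=[16]
#2 0x41→b16/s0 VC-HIT; vc=[8]
#3 0x41→b16/s0 L1-HIT; vc=[8]
#4 0x42→b16/s0 L1-HIT; vc=[8]
#5 0x42→b16/s0 L1-HIT; vc=[8]
#6 0x40→b16/s0 L1-HIT; vc=[8]
#7 0x61→b24/s0 MISS; vc=[8,16]
#8 0x17→b5/s1 MISS; vc=[8,16]
#9 0x24→b9/s1 MISS; vc=[8,16,5]
#10 0x16→b5/s1 VC-HIT; vc=[8,16,9]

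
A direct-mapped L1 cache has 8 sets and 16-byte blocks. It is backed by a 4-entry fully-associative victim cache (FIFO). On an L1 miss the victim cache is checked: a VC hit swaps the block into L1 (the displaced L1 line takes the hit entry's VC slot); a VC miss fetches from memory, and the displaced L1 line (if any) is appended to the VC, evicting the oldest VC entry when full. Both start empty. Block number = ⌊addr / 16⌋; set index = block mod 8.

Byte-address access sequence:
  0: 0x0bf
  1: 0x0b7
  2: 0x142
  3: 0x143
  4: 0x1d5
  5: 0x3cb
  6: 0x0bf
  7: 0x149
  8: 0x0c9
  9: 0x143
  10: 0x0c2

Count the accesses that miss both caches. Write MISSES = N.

0: 0xbf (blk 11, set 3) → MISS  vc=[]
1: 0xb7 (blk 11, set 3) → L1-HIT  vc=[]
2: 0x142 (blk 20, set 4) → MISS  vc=[]
3: 0x143 (blk 20, set 4) → L1-HIT  vc=[]
4: 0x1d5 (blk 29, set 5) → MISS  vc=[]
5: 0x3cb (blk 60, set 4) → MISS  vc=[20]
6: 0xbf (blk 11, set 3) → L1-HIT  vc=[20]
7: 0x149 (blk 20, set 4) → VC-HIT  vc=[60]
8: 0xc9 (blk 12, set 4) → MISS  vc=[60, 20]
9: 0x143 (blk 20, set 4) → VC-HIT  vc=[60, 12]
10: 0xc2 (blk 12, set 4) → VC-HIT  vc=[60, 20]

MISSES = 5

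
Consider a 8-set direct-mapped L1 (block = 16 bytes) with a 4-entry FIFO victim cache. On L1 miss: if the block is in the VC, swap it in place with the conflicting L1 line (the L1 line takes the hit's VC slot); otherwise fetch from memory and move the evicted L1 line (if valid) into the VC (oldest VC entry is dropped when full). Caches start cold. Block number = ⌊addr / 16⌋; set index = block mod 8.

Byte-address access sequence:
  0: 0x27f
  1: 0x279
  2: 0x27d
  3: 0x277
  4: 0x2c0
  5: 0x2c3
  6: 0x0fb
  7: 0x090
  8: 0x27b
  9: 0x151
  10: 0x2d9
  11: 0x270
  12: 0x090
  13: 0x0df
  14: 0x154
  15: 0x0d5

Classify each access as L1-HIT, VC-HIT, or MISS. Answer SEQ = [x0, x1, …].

0: 0x27f (blk 39, set 7) → MISS  vc=[]
1: 0x279 (blk 39, set 7) → L1-HIT  vc=[]
2: 0x27d (blk 39, set 7) → L1-HIT  vc=[]
3: 0x277 (blk 39, set 7) → L1-HIT  vc=[]
4: 0x2c0 (blk 44, set 4) → MISS  vc=[]
5: 0x2c3 (blk 44, set 4) → L1-HIT  vc=[]
6: 0xfb (blk 15, set 7) → MISS  vc=[39]
7: 0x90 (blk 9, set 1) → MISS  vc=[39]
8: 0x27b (blk 39, set 7) → VC-HIT  vc=[15]
9: 0x151 (blk 21, set 5) → MISS  vc=[15]
10: 0x2d9 (blk 45, set 5) → MISS  vc=[15, 21]
11: 0x270 (blk 39, set 7) → L1-HIT  vc=[15, 21]
12: 0x90 (blk 9, set 1) → L1-HIT  vc=[15, 21]
13: 0xdf (blk 13, set 5) → MISS  vc=[15, 21, 45]
14: 0x154 (blk 21, set 5) → VC-HIT  vc=[15, 13, 45]
15: 0xd5 (blk 13, set 5) → VC-HIT  vc=[15, 21, 45]

SEQ = [MISS, L1-HIT, L1-HIT, L1-HIT, MISS, L1-HIT, MISS, MISS, VC-HIT, MISS, MISS, L1-HIT, L1-HIT, MISS, VC-HIT, VC-HIT]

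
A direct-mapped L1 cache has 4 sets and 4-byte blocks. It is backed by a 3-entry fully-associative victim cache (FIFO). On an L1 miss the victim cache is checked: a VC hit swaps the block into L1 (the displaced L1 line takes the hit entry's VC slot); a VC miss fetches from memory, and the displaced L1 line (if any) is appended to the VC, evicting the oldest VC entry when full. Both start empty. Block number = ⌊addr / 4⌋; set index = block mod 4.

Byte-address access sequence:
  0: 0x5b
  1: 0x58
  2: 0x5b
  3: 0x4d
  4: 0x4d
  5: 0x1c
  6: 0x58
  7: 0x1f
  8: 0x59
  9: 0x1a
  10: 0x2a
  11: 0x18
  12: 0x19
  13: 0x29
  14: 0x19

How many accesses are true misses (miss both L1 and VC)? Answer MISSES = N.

MISSES = 5

0: 0x5b (blk 22, set 2) → MISS  vc=[]
1: 0x58 (blk 22, set 2) → L1-HIT  vc=[]
2: 0x5b (blk 22, set 2) → L1-HIT  vc=[]
3: 0x4d (blk 19, set 3) → MISS  vc=[]
4: 0x4d (blk 19, set 3) → L1-HIT  vc=[]
5: 0x1c (blk 7, set 3) → MISS  vc=[19]
6: 0x58 (blk 22, set 2) → L1-HIT  vc=[19]
7: 0x1f (blk 7, set 3) → L1-HIT  vc=[19]
8: 0x59 (blk 22, set 2) → L1-HIT  vc=[19]
9: 0x1a (blk 6, set 2) → MISS  vc=[19, 22]
10: 0x2a (blk 10, set 2) → MISS  vc=[19, 22, 6]
11: 0x18 (blk 6, set 2) → VC-HIT  vc=[19, 22, 10]
12: 0x19 (blk 6, set 2) → L1-HIT  vc=[19, 22, 10]
13: 0x29 (blk 10, set 2) → VC-HIT  vc=[19, 22, 6]
14: 0x19 (blk 6, set 2) → VC-HIT  vc=[19, 22, 10]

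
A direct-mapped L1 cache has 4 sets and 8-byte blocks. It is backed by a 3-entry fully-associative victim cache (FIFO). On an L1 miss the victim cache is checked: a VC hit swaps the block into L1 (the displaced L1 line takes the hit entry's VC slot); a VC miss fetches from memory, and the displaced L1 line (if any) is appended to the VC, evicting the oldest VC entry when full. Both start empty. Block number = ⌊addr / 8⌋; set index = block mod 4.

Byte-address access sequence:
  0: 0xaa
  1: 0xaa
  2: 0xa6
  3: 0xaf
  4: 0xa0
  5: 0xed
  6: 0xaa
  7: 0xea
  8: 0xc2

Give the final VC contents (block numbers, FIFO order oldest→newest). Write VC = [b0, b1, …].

VC = [21, 20]

0: 0xaa (blk 21, set 1) → MISS  vc=[]
1: 0xaa (blk 21, set 1) → L1-HIT  vc=[]
2: 0xa6 (blk 20, set 0) → MISS  vc=[]
3: 0xaf (blk 21, set 1) → L1-HIT  vc=[]
4: 0xa0 (blk 20, set 0) → L1-HIT  vc=[]
5: 0xed (blk 29, set 1) → MISS  vc=[21]
6: 0xaa (blk 21, set 1) → VC-HIT  vc=[29]
7: 0xea (blk 29, set 1) → VC-HIT  vc=[21]
8: 0xc2 (blk 24, set 0) → MISS  vc=[21, 20]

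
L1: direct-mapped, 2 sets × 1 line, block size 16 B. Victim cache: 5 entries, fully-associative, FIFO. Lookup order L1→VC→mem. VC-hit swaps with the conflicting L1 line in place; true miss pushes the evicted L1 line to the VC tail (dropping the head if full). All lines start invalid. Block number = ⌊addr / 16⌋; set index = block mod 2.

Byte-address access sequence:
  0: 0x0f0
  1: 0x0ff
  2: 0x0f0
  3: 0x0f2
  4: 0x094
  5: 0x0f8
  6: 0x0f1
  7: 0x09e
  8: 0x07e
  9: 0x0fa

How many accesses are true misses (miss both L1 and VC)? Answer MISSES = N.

MISSES = 3

  [0] addr=0xf0 blk=15 s=1: MISS | VC []
  [1] addr=0xff blk=15 s=1: L1-HIT | VC []
  [2] addr=0xf0 blk=15 s=1: L1-HIT | VC []
  [3] addr=0xf2 blk=15 s=1: L1-HIT | VC []
  [4] addr=0x94 blk=9 s=1: MISS | VC [15]
  [5] addr=0xf8 blk=15 s=1: VC-HIT | VC [9]
  [6] addr=0xf1 blk=15 s=1: L1-HIT | VC [9]
  [7] addr=0x9e blk=9 s=1: VC-HIT | VC [15]
  [8] addr=0x7e blk=7 s=1: MISS | VC [15, 9]
  [9] addr=0xfa blk=15 s=1: VC-HIT | VC [7, 9]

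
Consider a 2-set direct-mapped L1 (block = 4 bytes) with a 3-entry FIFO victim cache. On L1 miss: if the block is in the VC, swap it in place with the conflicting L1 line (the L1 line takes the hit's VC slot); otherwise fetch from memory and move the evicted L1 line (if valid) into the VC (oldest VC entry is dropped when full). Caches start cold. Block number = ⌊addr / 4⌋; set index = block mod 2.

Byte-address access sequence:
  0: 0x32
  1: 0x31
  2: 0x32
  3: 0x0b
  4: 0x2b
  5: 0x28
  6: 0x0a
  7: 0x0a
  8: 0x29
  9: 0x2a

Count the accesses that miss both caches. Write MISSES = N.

0: 0x32 (blk 12, set 0) → MISS  vc=[]
1: 0x31 (blk 12, set 0) → L1-HIT  vc=[]
2: 0x32 (blk 12, set 0) → L1-HIT  vc=[]
3: 0xb (blk 2, set 0) → MISS  vc=[12]
4: 0x2b (blk 10, set 0) → MISS  vc=[12, 2]
5: 0x28 (blk 10, set 0) → L1-HIT  vc=[12, 2]
6: 0xa (blk 2, set 0) → VC-HIT  vc=[12, 10]
7: 0xa (blk 2, set 0) → L1-HIT  vc=[12, 10]
8: 0x29 (blk 10, set 0) → VC-HIT  vc=[12, 2]
9: 0x2a (blk 10, set 0) → L1-HIT  vc=[12, 2]

MISSES = 3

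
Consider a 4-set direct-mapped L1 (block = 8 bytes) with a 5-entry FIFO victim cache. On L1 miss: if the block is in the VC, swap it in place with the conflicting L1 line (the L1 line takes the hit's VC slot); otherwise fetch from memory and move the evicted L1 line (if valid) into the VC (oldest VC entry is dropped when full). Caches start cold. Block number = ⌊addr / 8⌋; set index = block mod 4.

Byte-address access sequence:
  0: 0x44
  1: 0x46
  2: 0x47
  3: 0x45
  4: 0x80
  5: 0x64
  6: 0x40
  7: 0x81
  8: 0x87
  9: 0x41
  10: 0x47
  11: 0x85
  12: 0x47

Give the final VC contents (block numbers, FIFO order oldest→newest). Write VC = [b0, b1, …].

#0 0x44→b8/s0 MISS; vc=[]
#1 0x46→b8/s0 L1-HIT; vc=[]
#2 0x47→b8/s0 L1-HIT; vc=[]
#3 0x45→b8/s0 L1-HIT; vc=[]
#4 0x80→b16/s0 MISS; vc=[8]
#5 0x64→b12/s0 MISS; vc=[8,16]
#6 0x40→b8/s0 VC-HIT; vc=[12,16]
#7 0x81→b16/s0 VC-HIT; vc=[12,8]
#8 0x87→b16/s0 L1-HIT; vc=[12,8]
#9 0x41→b8/s0 VC-HIT; vc=[12,16]
#10 0x47→b8/s0 L1-HIT; vc=[12,16]
#11 0x85→b16/s0 VC-HIT; vc=[12,8]
#12 0x47→b8/s0 VC-HIT; vc=[12,16]

VC = [12, 16]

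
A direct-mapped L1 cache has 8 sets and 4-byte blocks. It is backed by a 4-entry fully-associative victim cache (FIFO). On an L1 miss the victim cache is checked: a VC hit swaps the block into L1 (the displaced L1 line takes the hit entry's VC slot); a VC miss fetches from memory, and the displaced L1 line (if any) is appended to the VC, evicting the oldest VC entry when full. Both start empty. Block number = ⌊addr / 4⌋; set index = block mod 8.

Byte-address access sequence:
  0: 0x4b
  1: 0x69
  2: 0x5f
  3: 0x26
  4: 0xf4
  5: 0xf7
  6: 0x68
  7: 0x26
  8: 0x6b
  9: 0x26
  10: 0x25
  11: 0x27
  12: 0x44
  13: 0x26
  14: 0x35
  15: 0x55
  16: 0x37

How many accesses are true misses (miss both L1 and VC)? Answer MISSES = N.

MISSES = 8

  [0] addr=0x4b blk=18 s=2: MISS | VC []
  [1] addr=0x69 blk=26 s=2: MISS | VC [18]
  [2] addr=0x5f blk=23 s=7: MISS | VC [18]
  [3] addr=0x26 blk=9 s=1: MISS | VC [18]
  [4] addr=0xf4 blk=61 s=5: MISS | VC [18]
  [5] addr=0xf7 blk=61 s=5: L1-HIT | VC [18]
  [6] addr=0x68 blk=26 s=2: L1-HIT | VC [18]
  [7] addr=0x26 blk=9 s=1: L1-HIT | VC [18]
  [8] addr=0x6b blk=26 s=2: L1-HIT | VC [18]
  [9] addr=0x26 blk=9 s=1: L1-HIT | VC [18]
  [10] addr=0x25 blk=9 s=1: L1-HIT | VC [18]
  [11] addr=0x27 blk=9 s=1: L1-HIT | VC [18]
  [12] addr=0x44 blk=17 s=1: MISS | VC [18, 9]
  [13] addr=0x26 blk=9 s=1: VC-HIT | VC [18, 17]
  [14] addr=0x35 blk=13 s=5: MISS | VC [18, 17, 61]
  [15] addr=0x55 blk=21 s=5: MISS | VC [18, 17, 61, 13]
  [16] addr=0x37 blk=13 s=5: VC-HIT | VC [18, 17, 61, 21]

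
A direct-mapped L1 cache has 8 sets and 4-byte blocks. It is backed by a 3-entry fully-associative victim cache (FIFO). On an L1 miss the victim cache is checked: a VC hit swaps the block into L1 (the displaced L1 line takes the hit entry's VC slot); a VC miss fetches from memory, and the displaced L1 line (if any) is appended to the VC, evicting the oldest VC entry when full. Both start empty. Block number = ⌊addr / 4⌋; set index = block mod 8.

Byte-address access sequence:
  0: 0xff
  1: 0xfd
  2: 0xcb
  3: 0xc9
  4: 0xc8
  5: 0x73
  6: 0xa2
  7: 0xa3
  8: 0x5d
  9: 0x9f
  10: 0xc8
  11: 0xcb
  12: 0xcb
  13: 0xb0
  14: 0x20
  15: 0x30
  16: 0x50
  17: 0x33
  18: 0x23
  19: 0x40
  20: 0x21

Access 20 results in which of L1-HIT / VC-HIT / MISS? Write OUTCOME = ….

OUTCOME = VC-HIT

#0 0xff→b63/s7 MISS; vc=[]
#1 0xfd→b63/s7 L1-HIT; vc=[]
#2 0xcb→b50/s2 MISS; vc=[]
#3 0xc9→b50/s2 L1-HIT; vc=[]
#4 0xc8→b50/s2 L1-HIT; vc=[]
#5 0x73→b28/s4 MISS; vc=[]
#6 0xa2→b40/s0 MISS; vc=[]
#7 0xa3→b40/s0 L1-HIT; vc=[]
#8 0x5d→b23/s7 MISS; vc=[63]
#9 0x9f→b39/s7 MISS; vc=[63,23]
#10 0xc8→b50/s2 L1-HIT; vc=[63,23]
#11 0xcb→b50/s2 L1-HIT; vc=[63,23]
#12 0xcb→b50/s2 L1-HIT; vc=[63,23]
#13 0xb0→b44/s4 MISS; vc=[63,23,28]
#14 0x20→b8/s0 MISS; vc=[23,28,40]
#15 0x30→b12/s4 MISS; vc=[28,40,44]
#16 0x50→b20/s4 MISS; vc=[40,44,12]
#17 0x33→b12/s4 VC-HIT; vc=[40,44,20]
#18 0x23→b8/s0 L1-HIT; vc=[40,44,20]
#19 0x40→b16/s0 MISS; vc=[44,20,8]
#20 0x21→b8/s0 VC-HIT; vc=[44,20,16]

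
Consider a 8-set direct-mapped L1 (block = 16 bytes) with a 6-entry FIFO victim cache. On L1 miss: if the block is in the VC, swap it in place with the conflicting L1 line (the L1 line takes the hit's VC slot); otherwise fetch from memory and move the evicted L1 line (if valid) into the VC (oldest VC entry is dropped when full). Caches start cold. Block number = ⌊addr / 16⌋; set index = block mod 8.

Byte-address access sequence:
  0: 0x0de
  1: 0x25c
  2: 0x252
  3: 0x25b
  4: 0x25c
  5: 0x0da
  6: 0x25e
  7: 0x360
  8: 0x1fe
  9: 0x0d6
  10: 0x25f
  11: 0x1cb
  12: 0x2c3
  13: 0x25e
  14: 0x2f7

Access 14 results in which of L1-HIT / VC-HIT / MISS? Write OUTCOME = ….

OUTCOME = MISS

0: 0xde (blk 13, set 5) → MISS  vc=[]
1: 0x25c (blk 37, set 5) → MISS  vc=[13]
2: 0x252 (blk 37, set 5) → L1-HIT  vc=[13]
3: 0x25b (blk 37, set 5) → L1-HIT  vc=[13]
4: 0x25c (blk 37, set 5) → L1-HIT  vc=[13]
5: 0xda (blk 13, set 5) → VC-HIT  vc=[37]
6: 0x25e (blk 37, set 5) → VC-HIT  vc=[13]
7: 0x360 (blk 54, set 6) → MISS  vc=[13]
8: 0x1fe (blk 31, set 7) → MISS  vc=[13]
9: 0xd6 (blk 13, set 5) → VC-HIT  vc=[37]
10: 0x25f (blk 37, set 5) → VC-HIT  vc=[13]
11: 0x1cb (blk 28, set 4) → MISS  vc=[13]
12: 0x2c3 (blk 44, set 4) → MISS  vc=[13, 28]
13: 0x25e (blk 37, set 5) → L1-HIT  vc=[13, 28]
14: 0x2f7 (blk 47, set 7) → MISS  vc=[13, 28, 31]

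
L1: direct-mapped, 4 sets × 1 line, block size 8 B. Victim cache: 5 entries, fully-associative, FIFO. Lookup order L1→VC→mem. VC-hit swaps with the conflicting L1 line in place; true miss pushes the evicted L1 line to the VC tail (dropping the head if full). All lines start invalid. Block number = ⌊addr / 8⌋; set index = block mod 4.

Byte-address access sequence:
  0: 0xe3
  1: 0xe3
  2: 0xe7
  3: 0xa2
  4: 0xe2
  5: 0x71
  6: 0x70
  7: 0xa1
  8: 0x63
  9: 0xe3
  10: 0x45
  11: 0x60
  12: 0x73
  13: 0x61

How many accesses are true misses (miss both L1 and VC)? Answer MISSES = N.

  [0] addr=0xe3 blk=28 s=0: MISS | VC []
  [1] addr=0xe3 blk=28 s=0: L1-HIT | VC []
  [2] addr=0xe7 blk=28 s=0: L1-HIT | VC []
  [3] addr=0xa2 blk=20 s=0: MISS | VC [28]
  [4] addr=0xe2 blk=28 s=0: VC-HIT | VC [20]
  [5] addr=0x71 blk=14 s=2: MISS | VC [20]
  [6] addr=0x70 blk=14 s=2: L1-HIT | VC [20]
  [7] addr=0xa1 blk=20 s=0: VC-HIT | VC [28]
  [8] addr=0x63 blk=12 s=0: MISS | VC [28, 20]
  [9] addr=0xe3 blk=28 s=0: VC-HIT | VC [12, 20]
  [10] addr=0x45 blk=8 s=0: MISS | VC [12, 20, 28]
  [11] addr=0x60 blk=12 s=0: VC-HIT | VC [8, 20, 28]
  [12] addr=0x73 blk=14 s=2: L1-HIT | VC [8, 20, 28]
  [13] addr=0x61 blk=12 s=0: L1-HIT | VC [8, 20, 28]

MISSES = 5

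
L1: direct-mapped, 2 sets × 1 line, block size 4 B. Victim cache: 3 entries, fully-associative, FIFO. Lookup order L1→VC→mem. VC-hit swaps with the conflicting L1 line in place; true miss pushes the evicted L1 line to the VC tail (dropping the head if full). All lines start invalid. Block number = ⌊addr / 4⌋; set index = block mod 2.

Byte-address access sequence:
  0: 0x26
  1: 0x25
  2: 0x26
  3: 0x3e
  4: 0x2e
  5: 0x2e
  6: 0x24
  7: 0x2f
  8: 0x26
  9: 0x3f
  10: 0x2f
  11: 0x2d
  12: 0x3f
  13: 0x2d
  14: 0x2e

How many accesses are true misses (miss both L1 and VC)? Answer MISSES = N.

MISSES = 3

  [0] addr=0x26 blk=9 s=1: MISS | VC []
  [1] addr=0x25 blk=9 s=1: L1-HIT | VC []
  [2] addr=0x26 blk=9 s=1: L1-HIT | VC []
  [3] addr=0x3e blk=15 s=1: MISS | VC [9]
  [4] addr=0x2e blk=11 s=1: MISS | VC [9, 15]
  [5] addr=0x2e blk=11 s=1: L1-HIT | VC [9, 15]
  [6] addr=0x24 blk=9 s=1: VC-HIT | VC [11, 15]
  [7] addr=0x2f blk=11 s=1: VC-HIT | VC [9, 15]
  [8] addr=0x26 blk=9 s=1: VC-HIT | VC [11, 15]
  [9] addr=0x3f blk=15 s=1: VC-HIT | VC [11, 9]
  [10] addr=0x2f blk=11 s=1: VC-HIT | VC [15, 9]
  [11] addr=0x2d blk=11 s=1: L1-HIT | VC [15, 9]
  [12] addr=0x3f blk=15 s=1: VC-HIT | VC [11, 9]
  [13] addr=0x2d blk=11 s=1: VC-HIT | VC [15, 9]
  [14] addr=0x2e blk=11 s=1: L1-HIT | VC [15, 9]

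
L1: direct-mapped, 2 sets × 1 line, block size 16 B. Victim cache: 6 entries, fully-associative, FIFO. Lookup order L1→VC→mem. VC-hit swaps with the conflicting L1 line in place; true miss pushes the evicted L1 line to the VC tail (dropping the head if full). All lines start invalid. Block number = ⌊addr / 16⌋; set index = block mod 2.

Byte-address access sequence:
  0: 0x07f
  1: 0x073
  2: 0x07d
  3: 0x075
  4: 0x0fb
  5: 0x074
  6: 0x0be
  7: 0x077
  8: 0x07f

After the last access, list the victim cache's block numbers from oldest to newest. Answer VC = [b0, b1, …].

VC = [15, 11]

  [0] addr=0x7f blk=7 s=1: MISS | VC []
  [1] addr=0x73 blk=7 s=1: L1-HIT | VC []
  [2] addr=0x7d blk=7 s=1: L1-HIT | VC []
  [3] addr=0x75 blk=7 s=1: L1-HIT | VC []
  [4] addr=0xfb blk=15 s=1: MISS | VC [7]
  [5] addr=0x74 blk=7 s=1: VC-HIT | VC [15]
  [6] addr=0xbe blk=11 s=1: MISS | VC [15, 7]
  [7] addr=0x77 blk=7 s=1: VC-HIT | VC [15, 11]
  [8] addr=0x7f blk=7 s=1: L1-HIT | VC [15, 11]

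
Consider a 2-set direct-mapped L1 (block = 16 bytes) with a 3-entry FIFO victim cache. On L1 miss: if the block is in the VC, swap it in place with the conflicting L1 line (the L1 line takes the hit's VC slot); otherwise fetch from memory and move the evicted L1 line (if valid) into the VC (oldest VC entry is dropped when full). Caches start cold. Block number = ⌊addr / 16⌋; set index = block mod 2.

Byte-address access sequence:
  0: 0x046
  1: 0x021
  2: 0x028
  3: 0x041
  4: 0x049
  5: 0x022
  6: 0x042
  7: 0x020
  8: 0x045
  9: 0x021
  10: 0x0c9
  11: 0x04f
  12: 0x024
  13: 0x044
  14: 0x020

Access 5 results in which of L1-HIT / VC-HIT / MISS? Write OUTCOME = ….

OUTCOME = VC-HIT

  [0] addr=0x46 blk=4 s=0: MISS | VC []
  [1] addr=0x21 blk=2 s=0: MISS | VC [4]
  [2] addr=0x28 blk=2 s=0: L1-HIT | VC [4]
  [3] addr=0x41 blk=4 s=0: VC-HIT | VC [2]
  [4] addr=0x49 blk=4 s=0: L1-HIT | VC [2]
  [5] addr=0x22 blk=2 s=0: VC-HIT | VC [4]
  [6] addr=0x42 blk=4 s=0: VC-HIT | VC [2]
  [7] addr=0x20 blk=2 s=0: VC-HIT | VC [4]
  [8] addr=0x45 blk=4 s=0: VC-HIT | VC [2]
  [9] addr=0x21 blk=2 s=0: VC-HIT | VC [4]
  [10] addr=0xc9 blk=12 s=0: MISS | VC [4, 2]
  [11] addr=0x4f blk=4 s=0: VC-HIT | VC [12, 2]
  [12] addr=0x24 blk=2 s=0: VC-HIT | VC [12, 4]
  [13] addr=0x44 blk=4 s=0: VC-HIT | VC [12, 2]
  [14] addr=0x20 blk=2 s=0: VC-HIT | VC [12, 4]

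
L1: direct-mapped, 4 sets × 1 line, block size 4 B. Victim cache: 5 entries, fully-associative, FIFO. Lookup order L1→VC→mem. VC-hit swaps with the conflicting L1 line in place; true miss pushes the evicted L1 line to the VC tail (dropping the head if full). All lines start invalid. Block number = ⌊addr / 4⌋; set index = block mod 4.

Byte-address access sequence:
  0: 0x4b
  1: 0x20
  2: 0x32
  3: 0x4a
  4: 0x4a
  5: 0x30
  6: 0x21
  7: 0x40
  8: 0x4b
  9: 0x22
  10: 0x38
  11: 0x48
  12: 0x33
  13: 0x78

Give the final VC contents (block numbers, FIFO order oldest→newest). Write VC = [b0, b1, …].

0: 0x4b (blk 18, set 2) → MISS  vc=[]
1: 0x20 (blk 8, set 0) → MISS  vc=[]
2: 0x32 (blk 12, set 0) → MISS  vc=[8]
3: 0x4a (blk 18, set 2) → L1-HIT  vc=[8]
4: 0x4a (blk 18, set 2) → L1-HIT  vc=[8]
5: 0x30 (blk 12, set 0) → L1-HIT  vc=[8]
6: 0x21 (blk 8, set 0) → VC-HIT  vc=[12]
7: 0x40 (blk 16, set 0) → MISS  vc=[12, 8]
8: 0x4b (blk 18, set 2) → L1-HIT  vc=[12, 8]
9: 0x22 (blk 8, set 0) → VC-HIT  vc=[12, 16]
10: 0x38 (blk 14, set 2) → MISS  vc=[12, 16, 18]
11: 0x48 (blk 18, set 2) → VC-HIT  vc=[12, 16, 14]
12: 0x33 (blk 12, set 0) → VC-HIT  vc=[8, 16, 14]
13: 0x78 (blk 30, set 2) → MISS  vc=[8, 16, 14, 18]

VC = [8, 16, 14, 18]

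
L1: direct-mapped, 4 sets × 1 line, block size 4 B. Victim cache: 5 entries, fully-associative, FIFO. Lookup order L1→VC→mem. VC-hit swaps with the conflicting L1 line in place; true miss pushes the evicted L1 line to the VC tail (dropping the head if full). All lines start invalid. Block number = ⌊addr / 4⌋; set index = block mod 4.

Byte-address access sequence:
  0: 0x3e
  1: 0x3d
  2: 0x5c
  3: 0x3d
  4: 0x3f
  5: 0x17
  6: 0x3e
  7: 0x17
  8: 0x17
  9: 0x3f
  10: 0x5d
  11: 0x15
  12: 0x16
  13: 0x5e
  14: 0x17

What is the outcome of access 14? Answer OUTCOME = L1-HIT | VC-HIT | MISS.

OUTCOME = L1-HIT

0: 0x3e (blk 15, set 3) → MISS  vc=[]
1: 0x3d (blk 15, set 3) → L1-HIT  vc=[]
2: 0x5c (blk 23, set 3) → MISS  vc=[15]
3: 0x3d (blk 15, set 3) → VC-HIT  vc=[23]
4: 0x3f (blk 15, set 3) → L1-HIT  vc=[23]
5: 0x17 (blk 5, set 1) → MISS  vc=[23]
6: 0x3e (blk 15, set 3) → L1-HIT  vc=[23]
7: 0x17 (blk 5, set 1) → L1-HIT  vc=[23]
8: 0x17 (blk 5, set 1) → L1-HIT  vc=[23]
9: 0x3f (blk 15, set 3) → L1-HIT  vc=[23]
10: 0x5d (blk 23, set 3) → VC-HIT  vc=[15]
11: 0x15 (blk 5, set 1) → L1-HIT  vc=[15]
12: 0x16 (blk 5, set 1) → L1-HIT  vc=[15]
13: 0x5e (blk 23, set 3) → L1-HIT  vc=[15]
14: 0x17 (blk 5, set 1) → L1-HIT  vc=[15]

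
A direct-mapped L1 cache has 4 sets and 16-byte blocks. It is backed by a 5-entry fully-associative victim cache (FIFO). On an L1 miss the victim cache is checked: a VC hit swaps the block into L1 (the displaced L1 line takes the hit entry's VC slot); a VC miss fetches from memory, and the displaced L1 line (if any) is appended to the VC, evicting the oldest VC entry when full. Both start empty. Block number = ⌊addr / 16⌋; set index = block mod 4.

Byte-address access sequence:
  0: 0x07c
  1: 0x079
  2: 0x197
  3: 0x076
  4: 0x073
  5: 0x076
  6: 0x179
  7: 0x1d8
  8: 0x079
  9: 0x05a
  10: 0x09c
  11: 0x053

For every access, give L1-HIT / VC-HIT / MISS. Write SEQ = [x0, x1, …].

  [0] addr=0x7c blk=7 s=3: MISS | VC []
  [1] addr=0x79 blk=7 s=3: L1-HIT | VC []
  [2] addr=0x197 blk=25 s=1: MISS | VC []
  [3] addr=0x76 blk=7 s=3: L1-HIT | VC []
  [4] addr=0x73 blk=7 s=3: L1-HIT | VC []
  [5] addr=0x76 blk=7 s=3: L1-HIT | VC []
  [6] addr=0x179 blk=23 s=3: MISS | VC [7]
  [7] addr=0x1d8 blk=29 s=1: MISS | VC [7, 25]
  [8] addr=0x79 blk=7 s=3: VC-HIT | VC [23, 25]
  [9] addr=0x5a blk=5 s=1: MISS | VC [23, 25, 29]
  [10] addr=0x9c blk=9 s=1: MISS | VC [23, 25, 29, 5]
  [11] addr=0x53 blk=5 s=1: VC-HIT | VC [23, 25, 29, 9]

SEQ = [MISS, L1-HIT, MISS, L1-HIT, L1-HIT, L1-HIT, MISS, MISS, VC-HIT, MISS, MISS, VC-HIT]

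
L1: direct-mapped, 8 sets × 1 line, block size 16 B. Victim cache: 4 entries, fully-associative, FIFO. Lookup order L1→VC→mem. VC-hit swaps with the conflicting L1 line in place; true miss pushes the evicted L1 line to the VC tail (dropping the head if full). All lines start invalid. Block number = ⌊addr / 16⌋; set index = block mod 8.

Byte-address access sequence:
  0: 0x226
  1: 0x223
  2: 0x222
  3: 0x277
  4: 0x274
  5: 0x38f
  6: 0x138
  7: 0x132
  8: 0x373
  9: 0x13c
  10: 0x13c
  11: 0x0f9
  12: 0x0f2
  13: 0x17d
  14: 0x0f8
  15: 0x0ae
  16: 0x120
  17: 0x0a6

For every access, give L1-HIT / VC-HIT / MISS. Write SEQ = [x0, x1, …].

  [0] addr=0x226 blk=34 s=2: MISS | VC []
  [1] addr=0x223 blk=34 s=2: L1-HIT | VC []
  [2] addr=0x222 blk=34 s=2: L1-HIT | VC []
  [3] addr=0x277 blk=39 s=7: MISS | VC []
  [4] addr=0x274 blk=39 s=7: L1-HIT | VC []
  [5] addr=0x38f blk=56 s=0: MISS | VC []
  [6] addr=0x138 blk=19 s=3: MISS | VC []
  [7] addr=0x132 blk=19 s=3: L1-HIT | VC []
  [8] addr=0x373 blk=55 s=7: MISS | VC [39]
  [9] addr=0x13c blk=19 s=3: L1-HIT | VC [39]
  [10] addr=0x13c blk=19 s=3: L1-HIT | VC [39]
  [11] addr=0xf9 blk=15 s=7: MISS | VC [39, 55]
  [12] addr=0xf2 blk=15 s=7: L1-HIT | VC [39, 55]
  [13] addr=0x17d blk=23 s=7: MISS | VC [39, 55, 15]
  [14] addr=0xf8 blk=15 s=7: VC-HIT | VC [39, 55, 23]
  [15] addr=0xae blk=10 s=2: MISS | VC [39, 55, 23, 34]
  [16] addr=0x120 blk=18 s=2: MISS | VC [55, 23, 34, 10]
  [17] addr=0xa6 blk=10 s=2: VC-HIT | VC [55, 23, 34, 18]

SEQ = [MISS, L1-HIT, L1-HIT, MISS, L1-HIT, MISS, MISS, L1-HIT, MISS, L1-HIT, L1-HIT, MISS, L1-HIT, MISS, VC-HIT, MISS, MISS, VC-HIT]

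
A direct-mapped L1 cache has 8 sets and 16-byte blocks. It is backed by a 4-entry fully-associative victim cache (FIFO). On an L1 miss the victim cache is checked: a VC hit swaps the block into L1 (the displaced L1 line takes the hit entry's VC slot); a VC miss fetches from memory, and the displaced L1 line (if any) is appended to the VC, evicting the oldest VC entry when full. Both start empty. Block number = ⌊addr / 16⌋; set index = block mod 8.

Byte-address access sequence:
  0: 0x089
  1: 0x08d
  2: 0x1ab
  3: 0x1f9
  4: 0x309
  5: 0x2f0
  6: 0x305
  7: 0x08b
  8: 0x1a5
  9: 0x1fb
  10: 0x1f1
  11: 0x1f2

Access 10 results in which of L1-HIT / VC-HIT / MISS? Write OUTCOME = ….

#0 0x89→b8/s0 MISS; vc=[]
#1 0x8d→b8/s0 L1-HIT; vc=[]
#2 0x1ab→b26/s2 MISS; vc=[]
#3 0x1f9→b31/s7 MISS; vc=[]
#4 0x309→b48/s0 MISS; vc=[8]
#5 0x2f0→b47/s7 MISS; vc=[8,31]
#6 0x305→b48/s0 L1-HIT; vc=[8,31]
#7 0x8b→b8/s0 VC-HIT; vc=[48,31]
#8 0x1a5→b26/s2 L1-HIT; vc=[48,31]
#9 0x1fb→b31/s7 VC-HIT; vc=[48,47]
#10 0x1f1→b31/s7 L1-HIT; vc=[48,47]
#11 0x1f2→b31/s7 L1-HIT; vc=[48,47]

OUTCOME = L1-HIT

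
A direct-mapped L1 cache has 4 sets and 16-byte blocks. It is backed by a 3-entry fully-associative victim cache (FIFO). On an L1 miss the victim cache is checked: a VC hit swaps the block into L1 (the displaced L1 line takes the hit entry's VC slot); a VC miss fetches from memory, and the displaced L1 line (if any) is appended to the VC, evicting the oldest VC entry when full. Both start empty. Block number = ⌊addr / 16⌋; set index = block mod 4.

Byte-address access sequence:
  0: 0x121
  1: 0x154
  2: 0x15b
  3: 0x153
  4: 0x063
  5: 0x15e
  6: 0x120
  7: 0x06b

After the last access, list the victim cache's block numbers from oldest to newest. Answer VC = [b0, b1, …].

VC = [18]

0: 0x121 (blk 18, set 2) → MISS  vc=[]
1: 0x154 (blk 21, set 1) → MISS  vc=[]
2: 0x15b (blk 21, set 1) → L1-HIT  vc=[]
3: 0x153 (blk 21, set 1) → L1-HIT  vc=[]
4: 0x63 (blk 6, set 2) → MISS  vc=[18]
5: 0x15e (blk 21, set 1) → L1-HIT  vc=[18]
6: 0x120 (blk 18, set 2) → VC-HIT  vc=[6]
7: 0x6b (blk 6, set 2) → VC-HIT  vc=[18]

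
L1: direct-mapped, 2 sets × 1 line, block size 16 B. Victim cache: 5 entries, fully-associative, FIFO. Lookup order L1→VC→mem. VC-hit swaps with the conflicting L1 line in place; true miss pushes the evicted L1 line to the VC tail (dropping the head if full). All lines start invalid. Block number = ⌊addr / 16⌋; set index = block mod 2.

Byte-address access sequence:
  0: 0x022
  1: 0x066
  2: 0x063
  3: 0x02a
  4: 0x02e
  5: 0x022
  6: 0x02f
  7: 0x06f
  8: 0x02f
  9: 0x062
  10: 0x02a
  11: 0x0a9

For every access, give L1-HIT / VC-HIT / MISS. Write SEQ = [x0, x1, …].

SEQ = [MISS, MISS, L1-HIT, VC-HIT, L1-HIT, L1-HIT, L1-HIT, VC-HIT, VC-HIT, VC-HIT, VC-HIT, MISS]

#0 0x22→b2/s0 MISS; vc=[]
#1 0x66→b6/s0 MISS; vc=[2]
#2 0x63→b6/s0 L1-HIT; vc=[2]
#3 0x2a→b2/s0 VC-HIT; vc=[6]
#4 0x2e→b2/s0 L1-HIT; vc=[6]
#5 0x22→b2/s0 L1-HIT; vc=[6]
#6 0x2f→b2/s0 L1-HIT; vc=[6]
#7 0x6f→b6/s0 VC-HIT; vc=[2]
#8 0x2f→b2/s0 VC-HIT; vc=[6]
#9 0x62→b6/s0 VC-HIT; vc=[2]
#10 0x2a→b2/s0 VC-HIT; vc=[6]
#11 0xa9→b10/s0 MISS; vc=[6,2]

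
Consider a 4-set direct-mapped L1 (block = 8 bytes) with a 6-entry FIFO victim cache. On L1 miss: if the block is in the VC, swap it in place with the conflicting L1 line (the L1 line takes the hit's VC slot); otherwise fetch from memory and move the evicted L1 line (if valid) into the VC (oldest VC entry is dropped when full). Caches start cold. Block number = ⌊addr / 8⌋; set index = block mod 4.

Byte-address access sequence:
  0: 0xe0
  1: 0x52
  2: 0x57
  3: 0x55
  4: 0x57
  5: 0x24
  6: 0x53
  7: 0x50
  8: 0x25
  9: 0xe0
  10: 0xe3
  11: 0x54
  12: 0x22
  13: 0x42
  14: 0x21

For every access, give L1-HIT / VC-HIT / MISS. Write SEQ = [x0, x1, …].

SEQ = [MISS, MISS, L1-HIT, L1-HIT, L1-HIT, MISS, L1-HIT, L1-HIT, L1-HIT, VC-HIT, L1-HIT, L1-HIT, VC-HIT, MISS, VC-HIT]

  [0] addr=0xe0 blk=28 s=0: MISS | VC []
  [1] addr=0x52 blk=10 s=2: MISS | VC []
  [2] addr=0x57 blk=10 s=2: L1-HIT | VC []
  [3] addr=0x55 blk=10 s=2: L1-HIT | VC []
  [4] addr=0x57 blk=10 s=2: L1-HIT | VC []
  [5] addr=0x24 blk=4 s=0: MISS | VC [28]
  [6] addr=0x53 blk=10 s=2: L1-HIT | VC [28]
  [7] addr=0x50 blk=10 s=2: L1-HIT | VC [28]
  [8] addr=0x25 blk=4 s=0: L1-HIT | VC [28]
  [9] addr=0xe0 blk=28 s=0: VC-HIT | VC [4]
  [10] addr=0xe3 blk=28 s=0: L1-HIT | VC [4]
  [11] addr=0x54 blk=10 s=2: L1-HIT | VC [4]
  [12] addr=0x22 blk=4 s=0: VC-HIT | VC [28]
  [13] addr=0x42 blk=8 s=0: MISS | VC [28, 4]
  [14] addr=0x21 blk=4 s=0: VC-HIT | VC [28, 8]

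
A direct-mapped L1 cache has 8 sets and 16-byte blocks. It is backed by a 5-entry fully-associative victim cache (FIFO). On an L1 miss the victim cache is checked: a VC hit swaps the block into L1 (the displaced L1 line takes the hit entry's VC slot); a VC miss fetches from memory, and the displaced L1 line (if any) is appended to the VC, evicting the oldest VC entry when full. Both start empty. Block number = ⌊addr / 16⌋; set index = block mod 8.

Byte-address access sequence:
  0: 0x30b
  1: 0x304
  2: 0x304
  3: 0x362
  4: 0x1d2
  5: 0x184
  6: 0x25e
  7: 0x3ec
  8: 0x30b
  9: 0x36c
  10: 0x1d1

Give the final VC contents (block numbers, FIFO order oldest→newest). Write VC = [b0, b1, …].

VC = [24, 37, 62]

  [0] addr=0x30b blk=48 s=0: MISS | VC []
  [1] addr=0x304 blk=48 s=0: L1-HIT | VC []
  [2] addr=0x304 blk=48 s=0: L1-HIT | VC []
  [3] addr=0x362 blk=54 s=6: MISS | VC []
  [4] addr=0x1d2 blk=29 s=5: MISS | VC []
  [5] addr=0x184 blk=24 s=0: MISS | VC [48]
  [6] addr=0x25e blk=37 s=5: MISS | VC [48, 29]
  [7] addr=0x3ec blk=62 s=6: MISS | VC [48, 29, 54]
  [8] addr=0x30b blk=48 s=0: VC-HIT | VC [24, 29, 54]
  [9] addr=0x36c blk=54 s=6: VC-HIT | VC [24, 29, 62]
  [10] addr=0x1d1 blk=29 s=5: VC-HIT | VC [24, 37, 62]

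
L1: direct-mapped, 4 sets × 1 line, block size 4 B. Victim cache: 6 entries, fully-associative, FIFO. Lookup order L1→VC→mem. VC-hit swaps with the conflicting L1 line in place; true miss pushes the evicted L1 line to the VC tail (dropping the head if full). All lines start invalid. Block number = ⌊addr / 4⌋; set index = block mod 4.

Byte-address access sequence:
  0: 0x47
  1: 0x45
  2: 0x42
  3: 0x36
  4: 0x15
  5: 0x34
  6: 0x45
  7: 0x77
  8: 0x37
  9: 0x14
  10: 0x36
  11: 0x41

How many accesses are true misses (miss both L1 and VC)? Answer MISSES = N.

  [0] addr=0x47 blk=17 s=1: MISS | VC []
  [1] addr=0x45 blk=17 s=1: L1-HIT | VC []
  [2] addr=0x42 blk=16 s=0: MISS | VC []
  [3] addr=0x36 blk=13 s=1: MISS | VC [17]
  [4] addr=0x15 blk=5 s=1: MISS | VC [17, 13]
  [5] addr=0x34 blk=13 s=1: VC-HIT | VC [17, 5]
  [6] addr=0x45 blk=17 s=1: VC-HIT | VC [13, 5]
  [7] addr=0x77 blk=29 s=1: MISS | VC [13, 5, 17]
  [8] addr=0x37 blk=13 s=1: VC-HIT | VC [29, 5, 17]
  [9] addr=0x14 blk=5 s=1: VC-HIT | VC [29, 13, 17]
  [10] addr=0x36 blk=13 s=1: VC-HIT | VC [29, 5, 17]
  [11] addr=0x41 blk=16 s=0: L1-HIT | VC [29, 5, 17]

MISSES = 5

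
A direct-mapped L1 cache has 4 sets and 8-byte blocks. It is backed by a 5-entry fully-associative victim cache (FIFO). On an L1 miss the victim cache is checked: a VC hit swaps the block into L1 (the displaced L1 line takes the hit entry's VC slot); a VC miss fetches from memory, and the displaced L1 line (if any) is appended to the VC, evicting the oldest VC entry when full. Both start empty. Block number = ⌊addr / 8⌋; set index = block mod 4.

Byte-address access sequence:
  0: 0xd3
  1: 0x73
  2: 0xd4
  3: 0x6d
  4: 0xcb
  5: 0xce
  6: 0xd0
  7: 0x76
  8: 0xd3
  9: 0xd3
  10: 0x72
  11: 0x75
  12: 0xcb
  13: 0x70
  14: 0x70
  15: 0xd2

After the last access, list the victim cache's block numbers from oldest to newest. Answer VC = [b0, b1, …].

0: 0xd3 (blk 26, set 2) → MISS  vc=[]
1: 0x73 (blk 14, set 2) → MISS  vc=[26]
2: 0xd4 (blk 26, set 2) → VC-HIT  vc=[14]
3: 0x6d (blk 13, set 1) → MISS  vc=[14]
4: 0xcb (blk 25, set 1) → MISS  vc=[14, 13]
5: 0xce (blk 25, set 1) → L1-HIT  vc=[14, 13]
6: 0xd0 (blk 26, set 2) → L1-HIT  vc=[14, 13]
7: 0x76 (blk 14, set 2) → VC-HIT  vc=[26, 13]
8: 0xd3 (blk 26, set 2) → VC-HIT  vc=[14, 13]
9: 0xd3 (blk 26, set 2) → L1-HIT  vc=[14, 13]
10: 0x72 (blk 14, set 2) → VC-HIT  vc=[26, 13]
11: 0x75 (blk 14, set 2) → L1-HIT  vc=[26, 13]
12: 0xcb (blk 25, set 1) → L1-HIT  vc=[26, 13]
13: 0x70 (blk 14, set 2) → L1-HIT  vc=[26, 13]
14: 0x70 (blk 14, set 2) → L1-HIT  vc=[26, 13]
15: 0xd2 (blk 26, set 2) → VC-HIT  vc=[14, 13]

VC = [14, 13]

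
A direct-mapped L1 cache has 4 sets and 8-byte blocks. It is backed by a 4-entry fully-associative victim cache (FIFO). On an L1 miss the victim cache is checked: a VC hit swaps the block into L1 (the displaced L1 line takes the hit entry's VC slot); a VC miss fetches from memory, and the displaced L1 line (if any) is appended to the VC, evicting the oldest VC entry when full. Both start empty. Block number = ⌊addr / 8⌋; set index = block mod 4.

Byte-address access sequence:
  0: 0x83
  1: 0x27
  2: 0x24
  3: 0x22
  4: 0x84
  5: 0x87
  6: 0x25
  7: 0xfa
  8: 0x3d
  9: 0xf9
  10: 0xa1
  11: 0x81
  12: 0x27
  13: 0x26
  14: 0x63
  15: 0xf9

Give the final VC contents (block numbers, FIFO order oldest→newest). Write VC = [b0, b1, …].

0: 0x83 (blk 16, set 0) → MISS  vc=[]
1: 0x27 (blk 4, set 0) → MISS  vc=[16]
2: 0x24 (blk 4, set 0) → L1-HIT  vc=[16]
3: 0x22 (blk 4, set 0) → L1-HIT  vc=[16]
4: 0x84 (blk 16, set 0) → VC-HIT  vc=[4]
5: 0x87 (blk 16, set 0) → L1-HIT  vc=[4]
6: 0x25 (blk 4, set 0) → VC-HIT  vc=[16]
7: 0xfa (blk 31, set 3) → MISS  vc=[16]
8: 0x3d (blk 7, set 3) → MISS  vc=[16, 31]
9: 0xf9 (blk 31, set 3) → VC-HIT  vc=[16, 7]
10: 0xa1 (blk 20, set 0) → MISS  vc=[16, 7, 4]
11: 0x81 (blk 16, set 0) → VC-HIT  vc=[20, 7, 4]
12: 0x27 (blk 4, set 0) → VC-HIT  vc=[20, 7, 16]
13: 0x26 (blk 4, set 0) → L1-HIT  vc=[20, 7, 16]
14: 0x63 (blk 12, set 0) → MISS  vc=[20, 7, 16, 4]
15: 0xf9 (blk 31, set 3) → L1-HIT  vc=[20, 7, 16, 4]

VC = [20, 7, 16, 4]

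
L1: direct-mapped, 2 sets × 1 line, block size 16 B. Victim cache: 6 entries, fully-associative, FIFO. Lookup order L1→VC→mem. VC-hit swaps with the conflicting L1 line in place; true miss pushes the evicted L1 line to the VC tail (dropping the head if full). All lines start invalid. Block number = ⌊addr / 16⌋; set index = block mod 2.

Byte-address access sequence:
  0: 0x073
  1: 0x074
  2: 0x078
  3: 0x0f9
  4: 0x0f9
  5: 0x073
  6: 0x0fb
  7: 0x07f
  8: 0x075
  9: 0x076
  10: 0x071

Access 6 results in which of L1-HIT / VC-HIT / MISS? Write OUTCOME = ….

  [0] addr=0x73 blk=7 s=1: MISS | VC []
  [1] addr=0x74 blk=7 s=1: L1-HIT | VC []
  [2] addr=0x78 blk=7 s=1: L1-HIT | VC []
  [3] addr=0xf9 blk=15 s=1: MISS | VC [7]
  [4] addr=0xf9 blk=15 s=1: L1-HIT | VC [7]
  [5] addr=0x73 blk=7 s=1: VC-HIT | VC [15]
  [6] addr=0xfb blk=15 s=1: VC-HIT | VC [7]
  [7] addr=0x7f blk=7 s=1: VC-HIT | VC [15]
  [8] addr=0x75 blk=7 s=1: L1-HIT | VC [15]
  [9] addr=0x76 blk=7 s=1: L1-HIT | VC [15]
  [10] addr=0x71 blk=7 s=1: L1-HIT | VC [15]

OUTCOME = VC-HIT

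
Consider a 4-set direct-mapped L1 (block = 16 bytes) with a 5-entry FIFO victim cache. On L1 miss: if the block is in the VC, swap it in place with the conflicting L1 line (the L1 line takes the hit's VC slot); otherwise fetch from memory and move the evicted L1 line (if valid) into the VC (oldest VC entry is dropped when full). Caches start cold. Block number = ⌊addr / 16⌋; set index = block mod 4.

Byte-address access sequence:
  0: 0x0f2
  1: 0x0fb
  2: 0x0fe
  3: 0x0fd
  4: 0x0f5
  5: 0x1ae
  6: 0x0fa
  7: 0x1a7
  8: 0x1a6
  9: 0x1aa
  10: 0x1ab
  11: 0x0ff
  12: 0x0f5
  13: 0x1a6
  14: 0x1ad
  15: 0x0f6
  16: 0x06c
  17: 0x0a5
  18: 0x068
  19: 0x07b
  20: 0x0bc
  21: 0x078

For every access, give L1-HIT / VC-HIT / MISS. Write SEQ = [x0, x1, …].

SEQ = [MISS, L1-HIT, L1-HIT, L1-HIT, L1-HIT, MISS, L1-HIT, L1-HIT, L1-HIT, L1-HIT, L1-HIT, L1-HIT, L1-HIT, L1-HIT, L1-HIT, L1-HIT, MISS, MISS, VC-HIT, MISS, MISS, VC-HIT]

0: 0xf2 (blk 15, set 3) → MISS  vc=[]
1: 0xfb (blk 15, set 3) → L1-HIT  vc=[]
2: 0xfe (blk 15, set 3) → L1-HIT  vc=[]
3: 0xfd (blk 15, set 3) → L1-HIT  vc=[]
4: 0xf5 (blk 15, set 3) → L1-HIT  vc=[]
5: 0x1ae (blk 26, set 2) → MISS  vc=[]
6: 0xfa (blk 15, set 3) → L1-HIT  vc=[]
7: 0x1a7 (blk 26, set 2) → L1-HIT  vc=[]
8: 0x1a6 (blk 26, set 2) → L1-HIT  vc=[]
9: 0x1aa (blk 26, set 2) → L1-HIT  vc=[]
10: 0x1ab (blk 26, set 2) → L1-HIT  vc=[]
11: 0xff (blk 15, set 3) → L1-HIT  vc=[]
12: 0xf5 (blk 15, set 3) → L1-HIT  vc=[]
13: 0x1a6 (blk 26, set 2) → L1-HIT  vc=[]
14: 0x1ad (blk 26, set 2) → L1-HIT  vc=[]
15: 0xf6 (blk 15, set 3) → L1-HIT  vc=[]
16: 0x6c (blk 6, set 2) → MISS  vc=[26]
17: 0xa5 (blk 10, set 2) → MISS  vc=[26, 6]
18: 0x68 (blk 6, set 2) → VC-HIT  vc=[26, 10]
19: 0x7b (blk 7, set 3) → MISS  vc=[26, 10, 15]
20: 0xbc (blk 11, set 3) → MISS  vc=[26, 10, 15, 7]
21: 0x78 (blk 7, set 3) → VC-HIT  vc=[26, 10, 15, 11]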